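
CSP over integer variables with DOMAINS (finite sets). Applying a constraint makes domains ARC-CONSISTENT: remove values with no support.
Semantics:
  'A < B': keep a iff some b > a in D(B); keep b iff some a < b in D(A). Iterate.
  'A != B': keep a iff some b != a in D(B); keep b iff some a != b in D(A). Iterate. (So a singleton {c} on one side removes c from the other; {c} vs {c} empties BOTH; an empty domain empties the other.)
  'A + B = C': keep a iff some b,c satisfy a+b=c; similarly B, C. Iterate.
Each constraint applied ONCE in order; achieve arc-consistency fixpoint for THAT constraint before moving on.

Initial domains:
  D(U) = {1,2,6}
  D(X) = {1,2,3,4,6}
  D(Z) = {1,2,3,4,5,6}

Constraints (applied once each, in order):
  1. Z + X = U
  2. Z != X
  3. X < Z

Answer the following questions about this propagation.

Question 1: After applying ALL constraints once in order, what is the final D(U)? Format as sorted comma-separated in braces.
Constraint 1 (Z + X = U) on D(Z)={1,2,3,4,5,6} D(X)={1,2,3,4,6} D(U)={1,2,6}: Z {1,2,3,4,5,6}->{1,2,3,4,5}; X {1,2,3,4,6}->{1,2,3,4}; U {1,2,6}->{2,6}
Constraint 2 (Z != X) on D(Z)={1,2,3,4,5} D(X)={1,2,3,4}: no change
Constraint 3 (X < Z) on D(X)={1,2,3,4} D(Z)={1,2,3,4,5}: Z {1,2,3,4,5}->{2,3,4,5}
So after all 3 constraints: D(U) = {2,6}

Answer: {2,6}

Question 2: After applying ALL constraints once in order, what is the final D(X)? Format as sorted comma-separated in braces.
Constraint 1 (Z + X = U) on D(Z)={1,2,3,4,5,6} D(X)={1,2,3,4,6} D(U)={1,2,6}: Z {1,2,3,4,5,6}->{1,2,3,4,5}; X {1,2,3,4,6}->{1,2,3,4}; U {1,2,6}->{2,6}
Constraint 2 (Z != X) on D(Z)={1,2,3,4,5} D(X)={1,2,3,4}: no change
Constraint 3 (X < Z) on D(X)={1,2,3,4} D(Z)={1,2,3,4,5}: Z {1,2,3,4,5}->{2,3,4,5}
So after all 3 constraints: D(X) = {1,2,3,4}

Answer: {1,2,3,4}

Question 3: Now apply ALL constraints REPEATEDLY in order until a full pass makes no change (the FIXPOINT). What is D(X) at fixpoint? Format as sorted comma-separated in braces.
Answer: {1,2,3,4}

Derivation:
pass 0 (initial): D(X)={1,2,3,4,6}
pass 1: U {1,2,6}->{2,6}; X {1,2,3,4,6}->{1,2,3,4}; Z {1,2,3,4,5,6}->{2,3,4,5}
pass 2: U {2,6}->{6}
pass 3: no change
Fixpoint after 3 passes: D(X) = {1,2,3,4}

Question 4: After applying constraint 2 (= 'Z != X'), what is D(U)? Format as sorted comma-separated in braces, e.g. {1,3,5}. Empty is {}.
Answer: {2,6}

Derivation:
Constraint 1 (Z + X = U) on D(Z)={1,2,3,4,5,6} D(X)={1,2,3,4,6} D(U)={1,2,6}: Z {1,2,3,4,5,6}->{1,2,3,4,5}; X {1,2,3,4,6}->{1,2,3,4}; U {1,2,6}->{2,6}
Constraint 2 (Z != X) on D(Z)={1,2,3,4,5} D(X)={1,2,3,4}: no change
So after constraint 2: D(U) = {2,6}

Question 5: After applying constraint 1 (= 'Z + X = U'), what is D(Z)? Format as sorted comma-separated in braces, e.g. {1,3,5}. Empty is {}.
Constraint 1 (Z + X = U) on D(Z)={1,2,3,4,5,6} D(X)={1,2,3,4,6} D(U)={1,2,6}: Z {1,2,3,4,5,6}->{1,2,3,4,5}; X {1,2,3,4,6}->{1,2,3,4}; U {1,2,6}->{2,6}
So after constraint 1: D(Z) = {1,2,3,4,5}

Answer: {1,2,3,4,5}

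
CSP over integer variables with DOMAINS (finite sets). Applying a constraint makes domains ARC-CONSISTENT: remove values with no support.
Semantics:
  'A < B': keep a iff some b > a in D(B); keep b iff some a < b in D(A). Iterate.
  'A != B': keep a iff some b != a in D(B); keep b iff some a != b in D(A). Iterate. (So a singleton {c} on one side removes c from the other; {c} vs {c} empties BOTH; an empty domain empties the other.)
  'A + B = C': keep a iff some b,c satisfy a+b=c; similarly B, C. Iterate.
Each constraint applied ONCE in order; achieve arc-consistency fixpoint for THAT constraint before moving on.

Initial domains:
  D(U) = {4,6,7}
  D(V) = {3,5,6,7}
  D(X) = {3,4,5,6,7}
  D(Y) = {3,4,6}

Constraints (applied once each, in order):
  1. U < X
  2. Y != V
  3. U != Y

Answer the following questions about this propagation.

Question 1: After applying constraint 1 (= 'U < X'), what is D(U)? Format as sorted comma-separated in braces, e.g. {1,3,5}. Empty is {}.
Constraint 1 (U < X) on D(U)={4,6,7} D(X)={3,4,5,6,7}: U {4,6,7}->{4,6}; X {3,4,5,6,7}->{5,6,7}
So after constraint 1: D(U) = {4,6}

Answer: {4,6}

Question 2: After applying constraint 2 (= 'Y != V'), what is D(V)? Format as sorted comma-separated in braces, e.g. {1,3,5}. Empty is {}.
Answer: {3,5,6,7}

Derivation:
Constraint 1 (U < X) on D(U)={4,6,7} D(X)={3,4,5,6,7}: U {4,6,7}->{4,6}; X {3,4,5,6,7}->{5,6,7}
Constraint 2 (Y != V) on D(Y)={3,4,6} D(V)={3,5,6,7}: no change
So after constraint 2: D(V) = {3,5,6,7}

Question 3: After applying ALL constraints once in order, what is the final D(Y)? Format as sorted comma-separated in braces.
Constraint 1 (U < X) on D(U)={4,6,7} D(X)={3,4,5,6,7}: U {4,6,7}->{4,6}; X {3,4,5,6,7}->{5,6,7}
Constraint 2 (Y != V) on D(Y)={3,4,6} D(V)={3,5,6,7}: no change
Constraint 3 (U != Y) on D(U)={4,6} D(Y)={3,4,6}: no change
So after all 3 constraints: D(Y) = {3,4,6}

Answer: {3,4,6}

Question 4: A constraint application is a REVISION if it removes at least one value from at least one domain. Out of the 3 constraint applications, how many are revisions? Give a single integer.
Constraint 1 (U < X) on D(U)={4,6,7} D(X)={3,4,5,6,7}: U {4,6,7}->{4,6}; X {3,4,5,6,7}->{5,6,7} => REVISION
Constraint 2 (Y != V) on D(Y)={3,4,6} D(V)={3,5,6,7}: no change => not a revision
Constraint 3 (U != Y) on D(U)={4,6} D(Y)={3,4,6}: no change => not a revision
Total revisions = 1

Answer: 1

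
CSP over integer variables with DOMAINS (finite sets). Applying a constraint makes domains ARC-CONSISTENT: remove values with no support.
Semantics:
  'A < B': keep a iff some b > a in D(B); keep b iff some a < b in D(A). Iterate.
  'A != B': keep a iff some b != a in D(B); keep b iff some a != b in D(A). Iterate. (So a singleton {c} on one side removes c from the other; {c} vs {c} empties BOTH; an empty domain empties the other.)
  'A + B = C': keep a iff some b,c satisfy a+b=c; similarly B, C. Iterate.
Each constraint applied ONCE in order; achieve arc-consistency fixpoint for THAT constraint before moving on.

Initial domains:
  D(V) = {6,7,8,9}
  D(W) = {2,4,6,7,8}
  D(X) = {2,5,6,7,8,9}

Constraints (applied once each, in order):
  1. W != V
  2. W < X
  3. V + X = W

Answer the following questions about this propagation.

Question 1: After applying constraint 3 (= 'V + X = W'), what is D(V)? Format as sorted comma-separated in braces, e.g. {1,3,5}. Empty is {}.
Answer: {}

Derivation:
Constraint 1 (W != V) on D(W)={2,4,6,7,8} D(V)={6,7,8,9}: no change
Constraint 2 (W < X) on D(W)={2,4,6,7,8} D(X)={2,5,6,7,8,9}: X {2,5,6,7,8,9}->{5,6,7,8,9}
Constraint 3 (V + X = W) on D(V)={6,7,8,9} D(X)={5,6,7,8,9} D(W)={2,4,6,7,8}: V {6,7,8,9}->{}; X {5,6,7,8,9}->{}; W {2,4,6,7,8}->{}
So after constraint 3: D(V) = {}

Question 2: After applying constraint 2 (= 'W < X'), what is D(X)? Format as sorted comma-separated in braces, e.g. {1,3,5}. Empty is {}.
Answer: {5,6,7,8,9}

Derivation:
Constraint 1 (W != V) on D(W)={2,4,6,7,8} D(V)={6,7,8,9}: no change
Constraint 2 (W < X) on D(W)={2,4,6,7,8} D(X)={2,5,6,7,8,9}: X {2,5,6,7,8,9}->{5,6,7,8,9}
So after constraint 2: D(X) = {5,6,7,8,9}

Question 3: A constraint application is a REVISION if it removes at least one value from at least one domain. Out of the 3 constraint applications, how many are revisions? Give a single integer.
Answer: 2

Derivation:
Constraint 1 (W != V) on D(W)={2,4,6,7,8} D(V)={6,7,8,9}: no change => not a revision
Constraint 2 (W < X) on D(W)={2,4,6,7,8} D(X)={2,5,6,7,8,9}: X {2,5,6,7,8,9}->{5,6,7,8,9} => REVISION
Constraint 3 (V + X = W) on D(V)={6,7,8,9} D(X)={5,6,7,8,9} D(W)={2,4,6,7,8}: V {6,7,8,9}->{}; X {5,6,7,8,9}->{}; W {2,4,6,7,8}->{} => REVISION
Total revisions = 2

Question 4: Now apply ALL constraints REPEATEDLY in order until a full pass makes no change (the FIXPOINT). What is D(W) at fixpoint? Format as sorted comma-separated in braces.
Answer: {}

Derivation:
pass 0 (initial): D(W)={2,4,6,7,8}
pass 1: V {6,7,8,9}->{}; W {2,4,6,7,8}->{}; X {2,5,6,7,8,9}->{}
pass 2: no change
Fixpoint after 2 passes: D(W) = {}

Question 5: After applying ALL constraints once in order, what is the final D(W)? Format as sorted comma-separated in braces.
Answer: {}

Derivation:
Constraint 1 (W != V) on D(W)={2,4,6,7,8} D(V)={6,7,8,9}: no change
Constraint 2 (W < X) on D(W)={2,4,6,7,8} D(X)={2,5,6,7,8,9}: X {2,5,6,7,8,9}->{5,6,7,8,9}
Constraint 3 (V + X = W) on D(V)={6,7,8,9} D(X)={5,6,7,8,9} D(W)={2,4,6,7,8}: V {6,7,8,9}->{}; X {5,6,7,8,9}->{}; W {2,4,6,7,8}->{}
So after all 3 constraints: D(W) = {}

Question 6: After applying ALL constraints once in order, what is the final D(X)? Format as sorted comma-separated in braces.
Answer: {}

Derivation:
Constraint 1 (W != V) on D(W)={2,4,6,7,8} D(V)={6,7,8,9}: no change
Constraint 2 (W < X) on D(W)={2,4,6,7,8} D(X)={2,5,6,7,8,9}: X {2,5,6,7,8,9}->{5,6,7,8,9}
Constraint 3 (V + X = W) on D(V)={6,7,8,9} D(X)={5,6,7,8,9} D(W)={2,4,6,7,8}: V {6,7,8,9}->{}; X {5,6,7,8,9}->{}; W {2,4,6,7,8}->{}
So after all 3 constraints: D(X) = {}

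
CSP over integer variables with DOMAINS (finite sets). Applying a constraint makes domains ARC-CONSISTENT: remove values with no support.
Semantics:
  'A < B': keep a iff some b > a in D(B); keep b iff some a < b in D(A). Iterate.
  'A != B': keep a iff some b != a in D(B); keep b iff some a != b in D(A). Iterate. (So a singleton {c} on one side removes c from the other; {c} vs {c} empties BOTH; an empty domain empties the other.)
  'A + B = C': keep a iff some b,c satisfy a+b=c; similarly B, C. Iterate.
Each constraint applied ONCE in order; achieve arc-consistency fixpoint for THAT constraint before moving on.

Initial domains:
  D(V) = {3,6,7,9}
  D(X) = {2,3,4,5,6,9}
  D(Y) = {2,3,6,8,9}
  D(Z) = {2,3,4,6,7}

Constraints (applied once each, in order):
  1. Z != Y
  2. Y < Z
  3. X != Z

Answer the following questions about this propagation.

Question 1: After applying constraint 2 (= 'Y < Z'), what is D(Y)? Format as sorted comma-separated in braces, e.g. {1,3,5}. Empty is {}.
Answer: {2,3,6}

Derivation:
Constraint 1 (Z != Y) on D(Z)={2,3,4,6,7} D(Y)={2,3,6,8,9}: no change
Constraint 2 (Y < Z) on D(Y)={2,3,6,8,9} D(Z)={2,3,4,6,7}: Y {2,3,6,8,9}->{2,3,6}; Z {2,3,4,6,7}->{3,4,6,7}
So after constraint 2: D(Y) = {2,3,6}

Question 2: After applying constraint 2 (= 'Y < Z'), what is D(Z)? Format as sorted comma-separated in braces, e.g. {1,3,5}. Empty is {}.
Answer: {3,4,6,7}

Derivation:
Constraint 1 (Z != Y) on D(Z)={2,3,4,6,7} D(Y)={2,3,6,8,9}: no change
Constraint 2 (Y < Z) on D(Y)={2,3,6,8,9} D(Z)={2,3,4,6,7}: Y {2,3,6,8,9}->{2,3,6}; Z {2,3,4,6,7}->{3,4,6,7}
So after constraint 2: D(Z) = {3,4,6,7}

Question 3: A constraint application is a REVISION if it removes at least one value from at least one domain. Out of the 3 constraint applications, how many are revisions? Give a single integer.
Constraint 1 (Z != Y) on D(Z)={2,3,4,6,7} D(Y)={2,3,6,8,9}: no change => not a revision
Constraint 2 (Y < Z) on D(Y)={2,3,6,8,9} D(Z)={2,3,4,6,7}: Y {2,3,6,8,9}->{2,3,6}; Z {2,3,4,6,7}->{3,4,6,7} => REVISION
Constraint 3 (X != Z) on D(X)={2,3,4,5,6,9} D(Z)={3,4,6,7}: no change => not a revision
Total revisions = 1

Answer: 1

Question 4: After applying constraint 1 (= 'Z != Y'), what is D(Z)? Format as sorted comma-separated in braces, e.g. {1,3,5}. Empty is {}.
Answer: {2,3,4,6,7}

Derivation:
Constraint 1 (Z != Y) on D(Z)={2,3,4,6,7} D(Y)={2,3,6,8,9}: no change
So after constraint 1: D(Z) = {2,3,4,6,7}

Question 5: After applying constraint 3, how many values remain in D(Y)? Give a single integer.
Answer: 3

Derivation:
Constraint 1 (Z != Y) on D(Z)={2,3,4,6,7} D(Y)={2,3,6,8,9}: no change
Constraint 2 (Y < Z) on D(Y)={2,3,6,8,9} D(Z)={2,3,4,6,7}: Y {2,3,6,8,9}->{2,3,6}; Z {2,3,4,6,7}->{3,4,6,7}
Constraint 3 (X != Z) on D(X)={2,3,4,5,6,9} D(Z)={3,4,6,7}: no change
So after constraint 3: D(Y)={2,3,6}, size = 3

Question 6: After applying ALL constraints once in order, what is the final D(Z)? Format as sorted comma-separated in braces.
Constraint 1 (Z != Y) on D(Z)={2,3,4,6,7} D(Y)={2,3,6,8,9}: no change
Constraint 2 (Y < Z) on D(Y)={2,3,6,8,9} D(Z)={2,3,4,6,7}: Y {2,3,6,8,9}->{2,3,6}; Z {2,3,4,6,7}->{3,4,6,7}
Constraint 3 (X != Z) on D(X)={2,3,4,5,6,9} D(Z)={3,4,6,7}: no change
So after all 3 constraints: D(Z) = {3,4,6,7}

Answer: {3,4,6,7}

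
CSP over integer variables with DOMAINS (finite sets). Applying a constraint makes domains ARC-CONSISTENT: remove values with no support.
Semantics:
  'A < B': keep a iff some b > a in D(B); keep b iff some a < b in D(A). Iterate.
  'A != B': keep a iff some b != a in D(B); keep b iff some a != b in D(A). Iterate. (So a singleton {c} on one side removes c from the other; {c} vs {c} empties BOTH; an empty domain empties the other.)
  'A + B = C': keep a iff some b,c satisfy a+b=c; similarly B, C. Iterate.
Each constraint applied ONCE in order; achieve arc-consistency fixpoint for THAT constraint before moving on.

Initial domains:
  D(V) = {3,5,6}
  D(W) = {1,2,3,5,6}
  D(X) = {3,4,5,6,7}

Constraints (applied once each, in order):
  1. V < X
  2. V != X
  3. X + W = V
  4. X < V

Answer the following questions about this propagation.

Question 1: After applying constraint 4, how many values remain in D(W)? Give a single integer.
Answer: 2

Derivation:
Constraint 1 (V < X) on D(V)={3,5,6} D(X)={3,4,5,6,7}: X {3,4,5,6,7}->{4,5,6,7}
Constraint 2 (V != X) on D(V)={3,5,6} D(X)={4,5,6,7}: no change
Constraint 3 (X + W = V) on D(X)={4,5,6,7} D(W)={1,2,3,5,6} D(V)={3,5,6}: X {4,5,6,7}->{4,5}; W {1,2,3,5,6}->{1,2}; V {3,5,6}->{5,6}
Constraint 4 (X < V) on D(X)={4,5} D(V)={5,6}: no change
So after constraint 4: D(W)={1,2}, size = 2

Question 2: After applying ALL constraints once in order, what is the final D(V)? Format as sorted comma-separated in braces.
Answer: {5,6}

Derivation:
Constraint 1 (V < X) on D(V)={3,5,6} D(X)={3,4,5,6,7}: X {3,4,5,6,7}->{4,5,6,7}
Constraint 2 (V != X) on D(V)={3,5,6} D(X)={4,5,6,7}: no change
Constraint 3 (X + W = V) on D(X)={4,5,6,7} D(W)={1,2,3,5,6} D(V)={3,5,6}: X {4,5,6,7}->{4,5}; W {1,2,3,5,6}->{1,2}; V {3,5,6}->{5,6}
Constraint 4 (X < V) on D(X)={4,5} D(V)={5,6}: no change
So after all 4 constraints: D(V) = {5,6}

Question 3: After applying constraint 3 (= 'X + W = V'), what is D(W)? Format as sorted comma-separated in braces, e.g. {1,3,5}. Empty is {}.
Answer: {1,2}

Derivation:
Constraint 1 (V < X) on D(V)={3,5,6} D(X)={3,4,5,6,7}: X {3,4,5,6,7}->{4,5,6,7}
Constraint 2 (V != X) on D(V)={3,5,6} D(X)={4,5,6,7}: no change
Constraint 3 (X + W = V) on D(X)={4,5,6,7} D(W)={1,2,3,5,6} D(V)={3,5,6}: X {4,5,6,7}->{4,5}; W {1,2,3,5,6}->{1,2}; V {3,5,6}->{5,6}
So after constraint 3: D(W) = {1,2}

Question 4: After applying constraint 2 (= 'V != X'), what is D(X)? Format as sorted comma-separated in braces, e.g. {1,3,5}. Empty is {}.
Answer: {4,5,6,7}

Derivation:
Constraint 1 (V < X) on D(V)={3,5,6} D(X)={3,4,5,6,7}: X {3,4,5,6,7}->{4,5,6,7}
Constraint 2 (V != X) on D(V)={3,5,6} D(X)={4,5,6,7}: no change
So after constraint 2: D(X) = {4,5,6,7}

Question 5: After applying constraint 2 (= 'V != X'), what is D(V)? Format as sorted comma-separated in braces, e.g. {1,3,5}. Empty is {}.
Constraint 1 (V < X) on D(V)={3,5,6} D(X)={3,4,5,6,7}: X {3,4,5,6,7}->{4,5,6,7}
Constraint 2 (V != X) on D(V)={3,5,6} D(X)={4,5,6,7}: no change
So after constraint 2: D(V) = {3,5,6}

Answer: {3,5,6}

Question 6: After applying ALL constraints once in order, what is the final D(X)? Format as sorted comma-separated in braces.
Answer: {4,5}

Derivation:
Constraint 1 (V < X) on D(V)={3,5,6} D(X)={3,4,5,6,7}: X {3,4,5,6,7}->{4,5,6,7}
Constraint 2 (V != X) on D(V)={3,5,6} D(X)={4,5,6,7}: no change
Constraint 3 (X + W = V) on D(X)={4,5,6,7} D(W)={1,2,3,5,6} D(V)={3,5,6}: X {4,5,6,7}->{4,5}; W {1,2,3,5,6}->{1,2}; V {3,5,6}->{5,6}
Constraint 4 (X < V) on D(X)={4,5} D(V)={5,6}: no change
So after all 4 constraints: D(X) = {4,5}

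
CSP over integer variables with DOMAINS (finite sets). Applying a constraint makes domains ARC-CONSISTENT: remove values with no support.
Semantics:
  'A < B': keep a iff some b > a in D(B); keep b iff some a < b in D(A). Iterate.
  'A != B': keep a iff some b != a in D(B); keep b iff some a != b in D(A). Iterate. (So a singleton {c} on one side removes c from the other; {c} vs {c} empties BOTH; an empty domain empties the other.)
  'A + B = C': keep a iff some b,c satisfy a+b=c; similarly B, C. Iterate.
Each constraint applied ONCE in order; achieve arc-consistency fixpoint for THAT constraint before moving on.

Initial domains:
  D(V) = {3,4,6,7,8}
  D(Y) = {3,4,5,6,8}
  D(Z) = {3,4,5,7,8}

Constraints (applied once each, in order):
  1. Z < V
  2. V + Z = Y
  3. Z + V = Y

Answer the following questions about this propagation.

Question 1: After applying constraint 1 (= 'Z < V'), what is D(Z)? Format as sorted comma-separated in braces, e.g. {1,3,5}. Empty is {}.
Constraint 1 (Z < V) on D(Z)={3,4,5,7,8} D(V)={3,4,6,7,8}: Z {3,4,5,7,8}->{3,4,5,7}; V {3,4,6,7,8}->{4,6,7,8}
So after constraint 1: D(Z) = {3,4,5,7}

Answer: {3,4,5,7}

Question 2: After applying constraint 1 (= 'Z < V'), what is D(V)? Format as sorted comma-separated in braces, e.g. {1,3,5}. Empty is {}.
Constraint 1 (Z < V) on D(Z)={3,4,5,7,8} D(V)={3,4,6,7,8}: Z {3,4,5,7,8}->{3,4,5,7}; V {3,4,6,7,8}->{4,6,7,8}
So after constraint 1: D(V) = {4,6,7,8}

Answer: {4,6,7,8}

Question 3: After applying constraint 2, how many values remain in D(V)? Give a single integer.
Constraint 1 (Z < V) on D(Z)={3,4,5,7,8} D(V)={3,4,6,7,8}: Z {3,4,5,7,8}->{3,4,5,7}; V {3,4,6,7,8}->{4,6,7,8}
Constraint 2 (V + Z = Y) on D(V)={4,6,7,8} D(Z)={3,4,5,7} D(Y)={3,4,5,6,8}: V {4,6,7,8}->{4}; Z {3,4,5,7}->{4}; Y {3,4,5,6,8}->{8}
So after constraint 2: D(V)={4}, size = 1

Answer: 1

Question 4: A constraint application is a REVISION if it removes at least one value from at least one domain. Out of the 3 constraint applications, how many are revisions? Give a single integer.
Answer: 2

Derivation:
Constraint 1 (Z < V) on D(Z)={3,4,5,7,8} D(V)={3,4,6,7,8}: Z {3,4,5,7,8}->{3,4,5,7}; V {3,4,6,7,8}->{4,6,7,8} => REVISION
Constraint 2 (V + Z = Y) on D(V)={4,6,7,8} D(Z)={3,4,5,7} D(Y)={3,4,5,6,8}: V {4,6,7,8}->{4}; Z {3,4,5,7}->{4}; Y {3,4,5,6,8}->{8} => REVISION
Constraint 3 (Z + V = Y) on D(Z)={4} D(V)={4} D(Y)={8}: no change => not a revision
Total revisions = 2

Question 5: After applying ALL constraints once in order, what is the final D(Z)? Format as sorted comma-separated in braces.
Answer: {4}

Derivation:
Constraint 1 (Z < V) on D(Z)={3,4,5,7,8} D(V)={3,4,6,7,8}: Z {3,4,5,7,8}->{3,4,5,7}; V {3,4,6,7,8}->{4,6,7,8}
Constraint 2 (V + Z = Y) on D(V)={4,6,7,8} D(Z)={3,4,5,7} D(Y)={3,4,5,6,8}: V {4,6,7,8}->{4}; Z {3,4,5,7}->{4}; Y {3,4,5,6,8}->{8}
Constraint 3 (Z + V = Y) on D(Z)={4} D(V)={4} D(Y)={8}: no change
So after all 3 constraints: D(Z) = {4}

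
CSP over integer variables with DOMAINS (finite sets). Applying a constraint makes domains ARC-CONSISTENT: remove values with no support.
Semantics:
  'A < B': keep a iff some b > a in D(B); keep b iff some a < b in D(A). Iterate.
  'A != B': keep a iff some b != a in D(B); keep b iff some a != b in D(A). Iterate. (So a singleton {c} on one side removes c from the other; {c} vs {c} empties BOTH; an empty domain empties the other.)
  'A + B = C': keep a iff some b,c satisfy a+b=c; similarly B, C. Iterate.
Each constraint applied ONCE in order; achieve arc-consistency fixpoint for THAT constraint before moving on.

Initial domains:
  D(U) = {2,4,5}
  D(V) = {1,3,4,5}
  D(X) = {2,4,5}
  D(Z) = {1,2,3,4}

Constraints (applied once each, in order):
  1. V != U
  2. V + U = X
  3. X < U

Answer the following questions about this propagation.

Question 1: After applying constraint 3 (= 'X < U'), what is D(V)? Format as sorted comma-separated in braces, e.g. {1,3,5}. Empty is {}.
Answer: {1,3}

Derivation:
Constraint 1 (V != U) on D(V)={1,3,4,5} D(U)={2,4,5}: no change
Constraint 2 (V + U = X) on D(V)={1,3,4,5} D(U)={2,4,5} D(X)={2,4,5}: V {1,3,4,5}->{1,3}; U {2,4,5}->{2,4}; X {2,4,5}->{5}
Constraint 3 (X < U) on D(X)={5} D(U)={2,4}: X {5}->{}; U {2,4}->{}
So after constraint 3: D(V) = {1,3}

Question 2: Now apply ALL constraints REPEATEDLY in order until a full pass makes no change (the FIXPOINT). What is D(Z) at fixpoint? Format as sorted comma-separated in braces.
Answer: {1,2,3,4}

Derivation:
pass 0 (initial): D(Z)={1,2,3,4}
pass 1: U {2,4,5}->{}; V {1,3,4,5}->{1,3}; X {2,4,5}->{}
pass 2: V {1,3}->{}
pass 3: no change
Fixpoint after 3 passes: D(Z) = {1,2,3,4}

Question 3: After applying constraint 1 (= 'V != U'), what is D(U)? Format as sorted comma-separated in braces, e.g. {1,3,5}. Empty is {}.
Constraint 1 (V != U) on D(V)={1,3,4,5} D(U)={2,4,5}: no change
So after constraint 1: D(U) = {2,4,5}

Answer: {2,4,5}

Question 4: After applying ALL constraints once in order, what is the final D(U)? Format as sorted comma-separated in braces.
Constraint 1 (V != U) on D(V)={1,3,4,5} D(U)={2,4,5}: no change
Constraint 2 (V + U = X) on D(V)={1,3,4,5} D(U)={2,4,5} D(X)={2,4,5}: V {1,3,4,5}->{1,3}; U {2,4,5}->{2,4}; X {2,4,5}->{5}
Constraint 3 (X < U) on D(X)={5} D(U)={2,4}: X {5}->{}; U {2,4}->{}
So after all 3 constraints: D(U) = {}

Answer: {}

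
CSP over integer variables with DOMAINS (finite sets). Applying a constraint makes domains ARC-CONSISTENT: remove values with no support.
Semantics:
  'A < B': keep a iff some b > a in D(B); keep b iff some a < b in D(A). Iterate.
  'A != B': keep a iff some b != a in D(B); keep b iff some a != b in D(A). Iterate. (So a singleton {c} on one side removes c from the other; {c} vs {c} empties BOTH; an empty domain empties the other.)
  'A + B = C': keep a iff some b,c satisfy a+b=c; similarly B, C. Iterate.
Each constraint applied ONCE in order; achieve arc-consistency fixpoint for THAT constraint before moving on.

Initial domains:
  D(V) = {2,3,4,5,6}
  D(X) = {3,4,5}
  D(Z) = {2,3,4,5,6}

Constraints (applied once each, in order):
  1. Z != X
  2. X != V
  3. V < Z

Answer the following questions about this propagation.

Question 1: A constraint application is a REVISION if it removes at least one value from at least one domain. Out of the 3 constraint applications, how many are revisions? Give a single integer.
Constraint 1 (Z != X) on D(Z)={2,3,4,5,6} D(X)={3,4,5}: no change => not a revision
Constraint 2 (X != V) on D(X)={3,4,5} D(V)={2,3,4,5,6}: no change => not a revision
Constraint 3 (V < Z) on D(V)={2,3,4,5,6} D(Z)={2,3,4,5,6}: V {2,3,4,5,6}->{2,3,4,5}; Z {2,3,4,5,6}->{3,4,5,6} => REVISION
Total revisions = 1

Answer: 1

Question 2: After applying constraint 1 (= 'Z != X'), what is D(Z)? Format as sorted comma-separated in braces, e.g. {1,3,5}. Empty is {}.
Answer: {2,3,4,5,6}

Derivation:
Constraint 1 (Z != X) on D(Z)={2,3,4,5,6} D(X)={3,4,5}: no change
So after constraint 1: D(Z) = {2,3,4,5,6}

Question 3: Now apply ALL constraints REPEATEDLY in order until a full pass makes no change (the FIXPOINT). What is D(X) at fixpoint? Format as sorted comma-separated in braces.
pass 0 (initial): D(X)={3,4,5}
pass 1: V {2,3,4,5,6}->{2,3,4,5}; Z {2,3,4,5,6}->{3,4,5,6}
pass 2: no change
Fixpoint after 2 passes: D(X) = {3,4,5}

Answer: {3,4,5}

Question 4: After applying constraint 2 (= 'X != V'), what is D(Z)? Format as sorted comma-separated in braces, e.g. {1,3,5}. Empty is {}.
Constraint 1 (Z != X) on D(Z)={2,3,4,5,6} D(X)={3,4,5}: no change
Constraint 2 (X != V) on D(X)={3,4,5} D(V)={2,3,4,5,6}: no change
So after constraint 2: D(Z) = {2,3,4,5,6}

Answer: {2,3,4,5,6}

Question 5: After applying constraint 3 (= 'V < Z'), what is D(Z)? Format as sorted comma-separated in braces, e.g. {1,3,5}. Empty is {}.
Constraint 1 (Z != X) on D(Z)={2,3,4,5,6} D(X)={3,4,5}: no change
Constraint 2 (X != V) on D(X)={3,4,5} D(V)={2,3,4,5,6}: no change
Constraint 3 (V < Z) on D(V)={2,3,4,5,6} D(Z)={2,3,4,5,6}: V {2,3,4,5,6}->{2,3,4,5}; Z {2,3,4,5,6}->{3,4,5,6}
So after constraint 3: D(Z) = {3,4,5,6}

Answer: {3,4,5,6}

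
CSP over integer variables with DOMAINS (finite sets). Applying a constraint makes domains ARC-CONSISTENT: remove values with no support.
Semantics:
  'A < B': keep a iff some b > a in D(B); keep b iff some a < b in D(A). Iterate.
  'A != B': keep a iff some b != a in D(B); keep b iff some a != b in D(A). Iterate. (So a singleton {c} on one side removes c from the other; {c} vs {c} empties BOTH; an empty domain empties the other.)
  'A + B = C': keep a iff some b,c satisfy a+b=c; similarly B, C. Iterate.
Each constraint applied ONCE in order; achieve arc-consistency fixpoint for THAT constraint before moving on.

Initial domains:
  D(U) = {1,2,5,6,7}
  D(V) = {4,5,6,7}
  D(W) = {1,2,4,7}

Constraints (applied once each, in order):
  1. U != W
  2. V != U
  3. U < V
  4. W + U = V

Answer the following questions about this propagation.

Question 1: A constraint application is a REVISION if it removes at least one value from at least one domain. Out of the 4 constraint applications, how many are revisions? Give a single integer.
Constraint 1 (U != W) on D(U)={1,2,5,6,7} D(W)={1,2,4,7}: no change => not a revision
Constraint 2 (V != U) on D(V)={4,5,6,7} D(U)={1,2,5,6,7}: no change => not a revision
Constraint 3 (U < V) on D(U)={1,2,5,6,7} D(V)={4,5,6,7}: U {1,2,5,6,7}->{1,2,5,6} => REVISION
Constraint 4 (W + U = V) on D(W)={1,2,4,7} D(U)={1,2,5,6} D(V)={4,5,6,7}: W {1,2,4,7}->{1,2,4} => REVISION
Total revisions = 2

Answer: 2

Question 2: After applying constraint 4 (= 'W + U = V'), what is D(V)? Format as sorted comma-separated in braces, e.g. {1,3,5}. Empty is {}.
Answer: {4,5,6,7}

Derivation:
Constraint 1 (U != W) on D(U)={1,2,5,6,7} D(W)={1,2,4,7}: no change
Constraint 2 (V != U) on D(V)={4,5,6,7} D(U)={1,2,5,6,7}: no change
Constraint 3 (U < V) on D(U)={1,2,5,6,7} D(V)={4,5,6,7}: U {1,2,5,6,7}->{1,2,5,6}
Constraint 4 (W + U = V) on D(W)={1,2,4,7} D(U)={1,2,5,6} D(V)={4,5,6,7}: W {1,2,4,7}->{1,2,4}
So after constraint 4: D(V) = {4,5,6,7}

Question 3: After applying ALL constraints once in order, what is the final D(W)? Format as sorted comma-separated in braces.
Answer: {1,2,4}

Derivation:
Constraint 1 (U != W) on D(U)={1,2,5,6,7} D(W)={1,2,4,7}: no change
Constraint 2 (V != U) on D(V)={4,5,6,7} D(U)={1,2,5,6,7}: no change
Constraint 3 (U < V) on D(U)={1,2,5,6,7} D(V)={4,5,6,7}: U {1,2,5,6,7}->{1,2,5,6}
Constraint 4 (W + U = V) on D(W)={1,2,4,7} D(U)={1,2,5,6} D(V)={4,5,6,7}: W {1,2,4,7}->{1,2,4}
So after all 4 constraints: D(W) = {1,2,4}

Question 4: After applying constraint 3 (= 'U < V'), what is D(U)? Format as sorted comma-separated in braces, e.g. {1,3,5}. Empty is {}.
Answer: {1,2,5,6}

Derivation:
Constraint 1 (U != W) on D(U)={1,2,5,6,7} D(W)={1,2,4,7}: no change
Constraint 2 (V != U) on D(V)={4,5,6,7} D(U)={1,2,5,6,7}: no change
Constraint 3 (U < V) on D(U)={1,2,5,6,7} D(V)={4,5,6,7}: U {1,2,5,6,7}->{1,2,5,6}
So after constraint 3: D(U) = {1,2,5,6}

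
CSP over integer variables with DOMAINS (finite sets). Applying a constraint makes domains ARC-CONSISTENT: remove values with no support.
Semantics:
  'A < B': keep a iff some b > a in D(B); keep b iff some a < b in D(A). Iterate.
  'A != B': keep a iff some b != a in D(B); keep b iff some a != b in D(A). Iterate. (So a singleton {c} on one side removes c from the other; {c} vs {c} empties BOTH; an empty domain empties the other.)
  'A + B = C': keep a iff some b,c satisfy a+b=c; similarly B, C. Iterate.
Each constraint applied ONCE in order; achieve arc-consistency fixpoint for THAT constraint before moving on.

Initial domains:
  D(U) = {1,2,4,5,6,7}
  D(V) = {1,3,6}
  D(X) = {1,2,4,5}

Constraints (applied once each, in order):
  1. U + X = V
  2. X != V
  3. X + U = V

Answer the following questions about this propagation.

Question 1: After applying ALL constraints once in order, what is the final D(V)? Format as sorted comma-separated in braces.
Answer: {3,6}

Derivation:
Constraint 1 (U + X = V) on D(U)={1,2,4,5,6,7} D(X)={1,2,4,5} D(V)={1,3,6}: U {1,2,4,5,6,7}->{1,2,4,5}; V {1,3,6}->{3,6}
Constraint 2 (X != V) on D(X)={1,2,4,5} D(V)={3,6}: no change
Constraint 3 (X + U = V) on D(X)={1,2,4,5} D(U)={1,2,4,5} D(V)={3,6}: no change
So after all 3 constraints: D(V) = {3,6}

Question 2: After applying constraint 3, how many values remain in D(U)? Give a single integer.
Constraint 1 (U + X = V) on D(U)={1,2,4,5,6,7} D(X)={1,2,4,5} D(V)={1,3,6}: U {1,2,4,5,6,7}->{1,2,4,5}; V {1,3,6}->{3,6}
Constraint 2 (X != V) on D(X)={1,2,4,5} D(V)={3,6}: no change
Constraint 3 (X + U = V) on D(X)={1,2,4,5} D(U)={1,2,4,5} D(V)={3,6}: no change
So after constraint 3: D(U)={1,2,4,5}, size = 4

Answer: 4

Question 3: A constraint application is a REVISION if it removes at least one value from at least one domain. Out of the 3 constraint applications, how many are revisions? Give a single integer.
Answer: 1

Derivation:
Constraint 1 (U + X = V) on D(U)={1,2,4,5,6,7} D(X)={1,2,4,5} D(V)={1,3,6}: U {1,2,4,5,6,7}->{1,2,4,5}; V {1,3,6}->{3,6} => REVISION
Constraint 2 (X != V) on D(X)={1,2,4,5} D(V)={3,6}: no change => not a revision
Constraint 3 (X + U = V) on D(X)={1,2,4,5} D(U)={1,2,4,5} D(V)={3,6}: no change => not a revision
Total revisions = 1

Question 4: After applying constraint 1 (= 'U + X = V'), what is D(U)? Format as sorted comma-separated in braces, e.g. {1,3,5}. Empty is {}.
Answer: {1,2,4,5}

Derivation:
Constraint 1 (U + X = V) on D(U)={1,2,4,5,6,7} D(X)={1,2,4,5} D(V)={1,3,6}: U {1,2,4,5,6,7}->{1,2,4,5}; V {1,3,6}->{3,6}
So after constraint 1: D(U) = {1,2,4,5}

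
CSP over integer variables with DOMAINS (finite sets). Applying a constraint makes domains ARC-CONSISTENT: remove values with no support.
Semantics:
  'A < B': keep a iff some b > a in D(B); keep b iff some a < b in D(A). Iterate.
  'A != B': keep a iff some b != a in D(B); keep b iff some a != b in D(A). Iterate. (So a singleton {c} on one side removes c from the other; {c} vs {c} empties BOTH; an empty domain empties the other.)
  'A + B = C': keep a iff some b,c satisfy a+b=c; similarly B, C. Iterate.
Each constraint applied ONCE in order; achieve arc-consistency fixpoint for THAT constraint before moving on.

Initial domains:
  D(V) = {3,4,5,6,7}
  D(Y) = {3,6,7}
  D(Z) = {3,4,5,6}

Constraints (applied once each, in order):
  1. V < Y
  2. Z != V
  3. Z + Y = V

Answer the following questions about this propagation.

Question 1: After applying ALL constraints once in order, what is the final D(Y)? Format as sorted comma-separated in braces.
Answer: {}

Derivation:
Constraint 1 (V < Y) on D(V)={3,4,5,6,7} D(Y)={3,6,7}: V {3,4,5,6,7}->{3,4,5,6}; Y {3,6,7}->{6,7}
Constraint 2 (Z != V) on D(Z)={3,4,5,6} D(V)={3,4,5,6}: no change
Constraint 3 (Z + Y = V) on D(Z)={3,4,5,6} D(Y)={6,7} D(V)={3,4,5,6}: Z {3,4,5,6}->{}; Y {6,7}->{}; V {3,4,5,6}->{}
So after all 3 constraints: D(Y) = {}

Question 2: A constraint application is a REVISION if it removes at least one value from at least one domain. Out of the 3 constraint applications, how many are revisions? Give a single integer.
Constraint 1 (V < Y) on D(V)={3,4,5,6,7} D(Y)={3,6,7}: V {3,4,5,6,7}->{3,4,5,6}; Y {3,6,7}->{6,7} => REVISION
Constraint 2 (Z != V) on D(Z)={3,4,5,6} D(V)={3,4,5,6}: no change => not a revision
Constraint 3 (Z + Y = V) on D(Z)={3,4,5,6} D(Y)={6,7} D(V)={3,4,5,6}: Z {3,4,5,6}->{}; Y {6,7}->{}; V {3,4,5,6}->{} => REVISION
Total revisions = 2

Answer: 2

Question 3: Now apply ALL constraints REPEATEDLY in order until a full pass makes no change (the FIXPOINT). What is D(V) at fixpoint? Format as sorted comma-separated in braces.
Answer: {}

Derivation:
pass 0 (initial): D(V)={3,4,5,6,7}
pass 1: V {3,4,5,6,7}->{}; Y {3,6,7}->{}; Z {3,4,5,6}->{}
pass 2: no change
Fixpoint after 2 passes: D(V) = {}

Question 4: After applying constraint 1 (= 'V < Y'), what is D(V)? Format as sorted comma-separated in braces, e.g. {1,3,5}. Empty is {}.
Constraint 1 (V < Y) on D(V)={3,4,5,6,7} D(Y)={3,6,7}: V {3,4,5,6,7}->{3,4,5,6}; Y {3,6,7}->{6,7}
So after constraint 1: D(V) = {3,4,5,6}

Answer: {3,4,5,6}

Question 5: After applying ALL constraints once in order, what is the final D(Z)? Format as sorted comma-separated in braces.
Answer: {}

Derivation:
Constraint 1 (V < Y) on D(V)={3,4,5,6,7} D(Y)={3,6,7}: V {3,4,5,6,7}->{3,4,5,6}; Y {3,6,7}->{6,7}
Constraint 2 (Z != V) on D(Z)={3,4,5,6} D(V)={3,4,5,6}: no change
Constraint 3 (Z + Y = V) on D(Z)={3,4,5,6} D(Y)={6,7} D(V)={3,4,5,6}: Z {3,4,5,6}->{}; Y {6,7}->{}; V {3,4,5,6}->{}
So after all 3 constraints: D(Z) = {}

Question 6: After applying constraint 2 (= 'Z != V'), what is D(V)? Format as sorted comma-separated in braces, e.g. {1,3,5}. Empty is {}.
Constraint 1 (V < Y) on D(V)={3,4,5,6,7} D(Y)={3,6,7}: V {3,4,5,6,7}->{3,4,5,6}; Y {3,6,7}->{6,7}
Constraint 2 (Z != V) on D(Z)={3,4,5,6} D(V)={3,4,5,6}: no change
So after constraint 2: D(V) = {3,4,5,6}

Answer: {3,4,5,6}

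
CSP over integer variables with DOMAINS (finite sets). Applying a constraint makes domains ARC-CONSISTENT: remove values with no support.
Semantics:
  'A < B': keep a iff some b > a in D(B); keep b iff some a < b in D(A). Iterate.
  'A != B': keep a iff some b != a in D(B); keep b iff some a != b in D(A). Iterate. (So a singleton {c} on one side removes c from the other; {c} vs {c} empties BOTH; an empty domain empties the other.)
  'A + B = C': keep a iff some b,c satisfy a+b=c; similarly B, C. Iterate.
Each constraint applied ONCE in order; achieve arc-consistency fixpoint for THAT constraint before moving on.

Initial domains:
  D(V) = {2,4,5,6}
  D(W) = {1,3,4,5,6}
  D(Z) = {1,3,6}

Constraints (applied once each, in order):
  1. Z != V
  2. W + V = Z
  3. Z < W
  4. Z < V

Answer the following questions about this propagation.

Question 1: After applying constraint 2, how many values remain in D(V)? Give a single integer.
Constraint 1 (Z != V) on D(Z)={1,3,6} D(V)={2,4,5,6}: no change
Constraint 2 (W + V = Z) on D(W)={1,3,4,5,6} D(V)={2,4,5,6} D(Z)={1,3,6}: W {1,3,4,5,6}->{1,4}; V {2,4,5,6}->{2,5}; Z {1,3,6}->{3,6}
So after constraint 2: D(V)={2,5}, size = 2

Answer: 2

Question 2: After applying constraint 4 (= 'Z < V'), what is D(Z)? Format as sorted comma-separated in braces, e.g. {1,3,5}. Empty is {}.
Answer: {3}

Derivation:
Constraint 1 (Z != V) on D(Z)={1,3,6} D(V)={2,4,5,6}: no change
Constraint 2 (W + V = Z) on D(W)={1,3,4,5,6} D(V)={2,4,5,6} D(Z)={1,3,6}: W {1,3,4,5,6}->{1,4}; V {2,4,5,6}->{2,5}; Z {1,3,6}->{3,6}
Constraint 3 (Z < W) on D(Z)={3,6} D(W)={1,4}: Z {3,6}->{3}; W {1,4}->{4}
Constraint 4 (Z < V) on D(Z)={3} D(V)={2,5}: V {2,5}->{5}
So after constraint 4: D(Z) = {3}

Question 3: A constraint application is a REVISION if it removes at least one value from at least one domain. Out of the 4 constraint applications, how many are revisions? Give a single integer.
Answer: 3

Derivation:
Constraint 1 (Z != V) on D(Z)={1,3,6} D(V)={2,4,5,6}: no change => not a revision
Constraint 2 (W + V = Z) on D(W)={1,3,4,5,6} D(V)={2,4,5,6} D(Z)={1,3,6}: W {1,3,4,5,6}->{1,4}; V {2,4,5,6}->{2,5}; Z {1,3,6}->{3,6} => REVISION
Constraint 3 (Z < W) on D(Z)={3,6} D(W)={1,4}: Z {3,6}->{3}; W {1,4}->{4} => REVISION
Constraint 4 (Z < V) on D(Z)={3} D(V)={2,5}: V {2,5}->{5} => REVISION
Total revisions = 3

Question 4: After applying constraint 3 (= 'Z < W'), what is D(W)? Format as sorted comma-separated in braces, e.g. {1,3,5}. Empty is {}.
Answer: {4}

Derivation:
Constraint 1 (Z != V) on D(Z)={1,3,6} D(V)={2,4,5,6}: no change
Constraint 2 (W + V = Z) on D(W)={1,3,4,5,6} D(V)={2,4,5,6} D(Z)={1,3,6}: W {1,3,4,5,6}->{1,4}; V {2,4,5,6}->{2,5}; Z {1,3,6}->{3,6}
Constraint 3 (Z < W) on D(Z)={3,6} D(W)={1,4}: Z {3,6}->{3}; W {1,4}->{4}
So after constraint 3: D(W) = {4}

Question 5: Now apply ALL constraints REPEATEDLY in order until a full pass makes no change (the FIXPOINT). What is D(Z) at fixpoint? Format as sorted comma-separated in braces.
pass 0 (initial): D(Z)={1,3,6}
pass 1: V {2,4,5,6}->{5}; W {1,3,4,5,6}->{4}; Z {1,3,6}->{3}
pass 2: V {5}->{}; W {4}->{}; Z {3}->{}
pass 3: no change
Fixpoint after 3 passes: D(Z) = {}

Answer: {}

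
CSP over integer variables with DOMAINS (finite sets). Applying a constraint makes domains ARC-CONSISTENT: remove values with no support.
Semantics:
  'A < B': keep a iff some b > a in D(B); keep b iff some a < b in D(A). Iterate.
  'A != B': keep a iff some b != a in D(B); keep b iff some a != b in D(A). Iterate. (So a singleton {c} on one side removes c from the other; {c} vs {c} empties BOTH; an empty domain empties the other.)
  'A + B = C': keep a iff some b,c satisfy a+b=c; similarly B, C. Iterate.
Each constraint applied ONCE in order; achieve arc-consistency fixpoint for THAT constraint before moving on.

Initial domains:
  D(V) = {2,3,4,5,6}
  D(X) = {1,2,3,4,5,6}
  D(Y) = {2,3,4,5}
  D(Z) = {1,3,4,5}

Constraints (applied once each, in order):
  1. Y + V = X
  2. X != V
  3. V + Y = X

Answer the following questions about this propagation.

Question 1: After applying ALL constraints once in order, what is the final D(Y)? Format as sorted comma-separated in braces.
Answer: {2,3,4}

Derivation:
Constraint 1 (Y + V = X) on D(Y)={2,3,4,5} D(V)={2,3,4,5,6} D(X)={1,2,3,4,5,6}: Y {2,3,4,5}->{2,3,4}; V {2,3,4,5,6}->{2,3,4}; X {1,2,3,4,5,6}->{4,5,6}
Constraint 2 (X != V) on D(X)={4,5,6} D(V)={2,3,4}: no change
Constraint 3 (V + Y = X) on D(V)={2,3,4} D(Y)={2,3,4} D(X)={4,5,6}: no change
So after all 3 constraints: D(Y) = {2,3,4}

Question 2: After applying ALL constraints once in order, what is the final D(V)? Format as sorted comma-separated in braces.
Constraint 1 (Y + V = X) on D(Y)={2,3,4,5} D(V)={2,3,4,5,6} D(X)={1,2,3,4,5,6}: Y {2,3,4,5}->{2,3,4}; V {2,3,4,5,6}->{2,3,4}; X {1,2,3,4,5,6}->{4,5,6}
Constraint 2 (X != V) on D(X)={4,5,6} D(V)={2,3,4}: no change
Constraint 3 (V + Y = X) on D(V)={2,3,4} D(Y)={2,3,4} D(X)={4,5,6}: no change
So after all 3 constraints: D(V) = {2,3,4}

Answer: {2,3,4}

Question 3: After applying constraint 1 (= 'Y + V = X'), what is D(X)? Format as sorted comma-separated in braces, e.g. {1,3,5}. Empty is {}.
Constraint 1 (Y + V = X) on D(Y)={2,3,4,5} D(V)={2,3,4,5,6} D(X)={1,2,3,4,5,6}: Y {2,3,4,5}->{2,3,4}; V {2,3,4,5,6}->{2,3,4}; X {1,2,3,4,5,6}->{4,5,6}
So after constraint 1: D(X) = {4,5,6}

Answer: {4,5,6}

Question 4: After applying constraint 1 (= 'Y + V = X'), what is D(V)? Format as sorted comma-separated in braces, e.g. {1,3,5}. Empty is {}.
Constraint 1 (Y + V = X) on D(Y)={2,3,4,5} D(V)={2,3,4,5,6} D(X)={1,2,3,4,5,6}: Y {2,3,4,5}->{2,3,4}; V {2,3,4,5,6}->{2,3,4}; X {1,2,3,4,5,6}->{4,5,6}
So after constraint 1: D(V) = {2,3,4}

Answer: {2,3,4}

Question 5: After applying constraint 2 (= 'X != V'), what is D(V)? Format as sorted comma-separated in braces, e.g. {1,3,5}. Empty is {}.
Constraint 1 (Y + V = X) on D(Y)={2,3,4,5} D(V)={2,3,4,5,6} D(X)={1,2,3,4,5,6}: Y {2,3,4,5}->{2,3,4}; V {2,3,4,5,6}->{2,3,4}; X {1,2,3,4,5,6}->{4,5,6}
Constraint 2 (X != V) on D(X)={4,5,6} D(V)={2,3,4}: no change
So after constraint 2: D(V) = {2,3,4}

Answer: {2,3,4}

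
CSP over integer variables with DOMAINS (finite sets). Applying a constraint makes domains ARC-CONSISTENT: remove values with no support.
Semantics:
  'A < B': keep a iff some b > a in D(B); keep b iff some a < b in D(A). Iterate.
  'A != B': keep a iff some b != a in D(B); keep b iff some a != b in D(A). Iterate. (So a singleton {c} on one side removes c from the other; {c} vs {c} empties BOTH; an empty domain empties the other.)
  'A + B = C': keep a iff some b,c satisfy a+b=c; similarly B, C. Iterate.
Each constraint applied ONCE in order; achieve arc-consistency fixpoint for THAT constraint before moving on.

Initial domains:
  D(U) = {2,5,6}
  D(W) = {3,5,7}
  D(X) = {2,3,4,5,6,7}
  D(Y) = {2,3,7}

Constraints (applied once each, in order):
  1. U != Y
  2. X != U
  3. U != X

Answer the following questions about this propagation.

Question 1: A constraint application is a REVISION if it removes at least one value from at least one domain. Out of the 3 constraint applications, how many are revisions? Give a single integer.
Answer: 0

Derivation:
Constraint 1 (U != Y) on D(U)={2,5,6} D(Y)={2,3,7}: no change => not a revision
Constraint 2 (X != U) on D(X)={2,3,4,5,6,7} D(U)={2,5,6}: no change => not a revision
Constraint 3 (U != X) on D(U)={2,5,6} D(X)={2,3,4,5,6,7}: no change => not a revision
Total revisions = 0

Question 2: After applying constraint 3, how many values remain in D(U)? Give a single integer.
Constraint 1 (U != Y) on D(U)={2,5,6} D(Y)={2,3,7}: no change
Constraint 2 (X != U) on D(X)={2,3,4,5,6,7} D(U)={2,5,6}: no change
Constraint 3 (U != X) on D(U)={2,5,6} D(X)={2,3,4,5,6,7}: no change
So after constraint 3: D(U)={2,5,6}, size = 3

Answer: 3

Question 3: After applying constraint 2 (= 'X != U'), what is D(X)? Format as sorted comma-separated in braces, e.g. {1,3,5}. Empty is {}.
Answer: {2,3,4,5,6,7}

Derivation:
Constraint 1 (U != Y) on D(U)={2,5,6} D(Y)={2,3,7}: no change
Constraint 2 (X != U) on D(X)={2,3,4,5,6,7} D(U)={2,5,6}: no change
So after constraint 2: D(X) = {2,3,4,5,6,7}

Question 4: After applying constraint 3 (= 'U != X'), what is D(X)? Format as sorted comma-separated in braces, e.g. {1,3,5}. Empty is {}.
Constraint 1 (U != Y) on D(U)={2,5,6} D(Y)={2,3,7}: no change
Constraint 2 (X != U) on D(X)={2,3,4,5,6,7} D(U)={2,5,6}: no change
Constraint 3 (U != X) on D(U)={2,5,6} D(X)={2,3,4,5,6,7}: no change
So after constraint 3: D(X) = {2,3,4,5,6,7}

Answer: {2,3,4,5,6,7}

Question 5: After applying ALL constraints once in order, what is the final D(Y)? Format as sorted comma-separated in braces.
Answer: {2,3,7}

Derivation:
Constraint 1 (U != Y) on D(U)={2,5,6} D(Y)={2,3,7}: no change
Constraint 2 (X != U) on D(X)={2,3,4,5,6,7} D(U)={2,5,6}: no change
Constraint 3 (U != X) on D(U)={2,5,6} D(X)={2,3,4,5,6,7}: no change
So after all 3 constraints: D(Y) = {2,3,7}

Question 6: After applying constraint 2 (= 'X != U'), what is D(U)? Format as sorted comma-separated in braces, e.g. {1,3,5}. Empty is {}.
Constraint 1 (U != Y) on D(U)={2,5,6} D(Y)={2,3,7}: no change
Constraint 2 (X != U) on D(X)={2,3,4,5,6,7} D(U)={2,5,6}: no change
So after constraint 2: D(U) = {2,5,6}

Answer: {2,5,6}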